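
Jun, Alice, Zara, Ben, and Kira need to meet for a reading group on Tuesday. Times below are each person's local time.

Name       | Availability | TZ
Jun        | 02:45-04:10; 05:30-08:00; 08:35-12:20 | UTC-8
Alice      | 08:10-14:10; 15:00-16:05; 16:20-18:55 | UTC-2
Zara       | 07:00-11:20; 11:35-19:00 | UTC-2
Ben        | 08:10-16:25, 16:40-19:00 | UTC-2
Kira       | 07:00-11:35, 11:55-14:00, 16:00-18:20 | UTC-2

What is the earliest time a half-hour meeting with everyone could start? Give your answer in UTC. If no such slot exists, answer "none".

10:45

Jun in UTC: 10:45-12:10, 13:30-16:00, 16:35-20:20 (add 8h to convert from UTC-8).
Alice in UTC: 10:10-16:10, 17:00-18:05, 18:20-20:55 (add 2h to convert from UTC-2).
Zara in UTC: 09:00-13:20, 13:35-21:00 (add 2h to convert from UTC-2).
Ben in UTC: 10:10-18:25, 18:40-21:00 (add 2h to convert from UTC-2).
Kira in UTC: 09:00-13:35, 13:55-16:00, 18:00-20:20 (add 2h to convert from UTC-2).
Jun ∩ Alice: 10:45-12:10, 13:30-16:00, 17:00-18:05, 18:20-20:20.
Jun ∩ Alice ∩ Zara: 10:45-12:10, 13:35-16:00, 17:00-18:05, 18:20-20:20.
Jun ∩ Alice ∩ Zara ∩ Ben: 10:45-12:10, 13:35-16:00, 17:00-18:05, 18:20-18:25, 18:40-20:20.
Jun ∩ Alice ∩ Zara ∩ Ben ∩ Kira: 10:45-12:10, 13:55-16:00, 18:00-18:05, 18:20-18:25, 18:40-20:20.
So the common availability across everyone is 10:45-12:10, 13:55-16:00, 18:00-18:05, 18:20-18:25, 18:40-20:20.
The first common window of at least 30 minutes is 10:45-12:10, so the earliest start is 10:45.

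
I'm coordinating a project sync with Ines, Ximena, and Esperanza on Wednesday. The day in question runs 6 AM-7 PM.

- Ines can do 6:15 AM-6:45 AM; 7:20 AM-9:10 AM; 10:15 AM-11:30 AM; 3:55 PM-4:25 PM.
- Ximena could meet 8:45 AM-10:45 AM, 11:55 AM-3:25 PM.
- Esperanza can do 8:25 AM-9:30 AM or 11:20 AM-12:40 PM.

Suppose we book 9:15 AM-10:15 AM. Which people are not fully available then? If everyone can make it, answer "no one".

Ines: not fully free for 09:15-10:15. Ximena: free for 09:15-10:15. Esperanza: not fully free for 09:15-10:15.

Esperanza, Ines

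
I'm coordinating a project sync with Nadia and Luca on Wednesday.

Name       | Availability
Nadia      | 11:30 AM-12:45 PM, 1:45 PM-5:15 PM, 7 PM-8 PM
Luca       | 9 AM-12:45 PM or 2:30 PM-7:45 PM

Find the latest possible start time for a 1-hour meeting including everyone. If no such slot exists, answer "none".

Nadia ∩ Luca: 11:30-12:45, 14:30-17:15, 19:00-19:45.
So the common availability across everyone is 11:30-12:45, 14:30-17:15, 19:00-19:45.
The last common window of at least 60 minutes is 14:30-17:15; a 60-minute meeting can start as late as 16:15 and still end by 17:15.

16:15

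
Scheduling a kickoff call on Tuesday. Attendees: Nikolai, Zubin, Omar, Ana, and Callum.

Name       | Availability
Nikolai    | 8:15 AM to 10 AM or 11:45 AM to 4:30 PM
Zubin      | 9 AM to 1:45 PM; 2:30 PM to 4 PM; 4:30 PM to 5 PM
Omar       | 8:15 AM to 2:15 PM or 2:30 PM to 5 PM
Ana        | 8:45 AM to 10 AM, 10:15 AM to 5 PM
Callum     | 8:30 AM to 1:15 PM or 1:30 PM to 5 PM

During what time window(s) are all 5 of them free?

Nikolai ∩ Zubin: 09:00-10:00, 11:45-13:45, 14:30-16:00.
Nikolai ∩ Zubin ∩ Omar: 09:00-10:00, 11:45-13:45, 14:30-16:00.
Nikolai ∩ Zubin ∩ Omar ∩ Ana: 09:00-10:00, 11:45-13:45, 14:30-16:00.
Nikolai ∩ Zubin ∩ Omar ∩ Ana ∩ Callum: 09:00-10:00, 11:45-13:15, 13:30-13:45, 14:30-16:00.

09:00-10:00, 11:45-13:15, 13:30-13:45, 14:30-16:00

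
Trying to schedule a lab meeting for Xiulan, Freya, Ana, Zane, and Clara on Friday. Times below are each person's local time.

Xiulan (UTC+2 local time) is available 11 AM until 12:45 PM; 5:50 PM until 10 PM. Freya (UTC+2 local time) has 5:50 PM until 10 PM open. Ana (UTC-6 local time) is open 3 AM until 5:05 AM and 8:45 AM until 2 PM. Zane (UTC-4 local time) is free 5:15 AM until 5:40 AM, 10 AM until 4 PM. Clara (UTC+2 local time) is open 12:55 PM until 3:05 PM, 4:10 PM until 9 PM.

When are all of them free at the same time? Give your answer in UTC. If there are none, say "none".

Xiulan in UTC: 09:00-10:45, 15:50-20:00 (subtract 2h to convert from UTC+2).
Freya in UTC: 15:50-20:00 (subtract 2h to convert from UTC+2).
Ana in UTC: 09:00-11:05, 14:45-20:00 (add 6h to convert from UTC-6).
Zane in UTC: 09:15-09:40, 14:00-20:00 (add 4h to convert from UTC-4).
Clara in UTC: 10:55-13:05, 14:10-19:00 (subtract 2h to convert from UTC+2).
Xiulan ∩ Freya: 15:50-20:00.
Xiulan ∩ Freya ∩ Ana: 15:50-20:00.
Xiulan ∩ Freya ∩ Ana ∩ Zane: 15:50-20:00.
Xiulan ∩ Freya ∩ Ana ∩ Zane ∩ Clara: 15:50-19:00.

15:50-19:00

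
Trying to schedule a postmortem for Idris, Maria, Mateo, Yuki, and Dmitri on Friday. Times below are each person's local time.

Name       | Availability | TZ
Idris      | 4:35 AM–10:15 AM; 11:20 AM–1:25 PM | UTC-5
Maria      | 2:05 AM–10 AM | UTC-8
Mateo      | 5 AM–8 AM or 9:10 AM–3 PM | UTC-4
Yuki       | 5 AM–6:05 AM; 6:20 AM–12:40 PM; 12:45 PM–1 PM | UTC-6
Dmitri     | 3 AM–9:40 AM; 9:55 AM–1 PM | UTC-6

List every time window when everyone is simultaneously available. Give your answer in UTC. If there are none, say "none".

Idris in UTC: 09:35-15:15, 16:20-18:25 (add 5h to convert from UTC-5).
Maria in UTC: 10:05-18:00 (add 8h to convert from UTC-8).
Mateo in UTC: 09:00-12:00, 13:10-19:00 (add 4h to convert from UTC-4).
Yuki in UTC: 11:00-12:05, 12:20-18:40, 18:45-19:00 (add 6h to convert from UTC-6).
Dmitri in UTC: 09:00-15:40, 15:55-19:00 (add 6h to convert from UTC-6).
Idris ∩ Maria: 10:05-15:15, 16:20-18:00.
Idris ∩ Maria ∩ Mateo: 10:05-12:00, 13:10-15:15, 16:20-18:00.
Idris ∩ Maria ∩ Mateo ∩ Yuki: 11:00-12:00, 13:10-15:15, 16:20-18:00.
Idris ∩ Maria ∩ Mateo ∩ Yuki ∩ Dmitri: 11:00-12:00, 13:10-15:15, 16:20-18:00.

11:00-12:00, 13:10-15:15, 16:20-18:00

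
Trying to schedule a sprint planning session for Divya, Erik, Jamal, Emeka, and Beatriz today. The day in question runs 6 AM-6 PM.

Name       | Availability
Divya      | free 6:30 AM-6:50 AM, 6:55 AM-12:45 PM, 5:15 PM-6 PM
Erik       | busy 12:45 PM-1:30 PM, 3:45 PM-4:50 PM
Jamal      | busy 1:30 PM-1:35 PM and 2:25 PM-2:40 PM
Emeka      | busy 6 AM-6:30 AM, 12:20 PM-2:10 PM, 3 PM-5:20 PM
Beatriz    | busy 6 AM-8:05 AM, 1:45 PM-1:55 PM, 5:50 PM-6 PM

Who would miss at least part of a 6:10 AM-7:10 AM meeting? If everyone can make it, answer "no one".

Divya free: 06:30-06:50, 06:55-12:45, 17:15-18:00.
Erik free: 06:00-12:45, 13:30-15:45, 16:50-18:00 (invert busy blocks within the working day).
Jamal free: 06:00-13:30, 13:35-14:25, 14:40-18:00 (invert busy blocks within the working day).
Emeka free: 06:30-12:20, 14:10-15:00, 17:20-18:00 (invert busy blocks within the working day).
Beatriz free: 08:05-13:45, 13:55-17:50 (invert busy blocks within the working day).
Divya: not fully free for 06:10-07:10. Erik: free for 06:10-07:10. Jamal: free for 06:10-07:10. Emeka: not fully free for 06:10-07:10. Beatriz: not fully free for 06:10-07:10.

Beatriz, Divya, Emeka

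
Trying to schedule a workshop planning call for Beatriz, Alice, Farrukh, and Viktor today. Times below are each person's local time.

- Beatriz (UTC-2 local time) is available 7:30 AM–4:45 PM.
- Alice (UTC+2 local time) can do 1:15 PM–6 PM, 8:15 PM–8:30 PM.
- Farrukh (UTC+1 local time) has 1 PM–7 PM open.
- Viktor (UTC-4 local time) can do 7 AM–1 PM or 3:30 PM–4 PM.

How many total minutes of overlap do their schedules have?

Beatriz in UTC: 09:30-18:45 (add 2h to convert from UTC-2).
Alice in UTC: 11:15-16:00, 18:15-18:30 (subtract 2h to convert from UTC+2).
Farrukh in UTC: 12:00-18:00 (subtract 1h to convert from UTC+1).
Viktor in UTC: 11:00-17:00, 19:30-20:00 (add 4h to convert from UTC-4).
Beatriz ∩ Alice: 11:15-16:00, 18:15-18:30.
Beatriz ∩ Alice ∩ Farrukh: 12:00-16:00.
Beatriz ∩ Alice ∩ Farrukh ∩ Viktor: 12:00-16:00.
Those are the intersection windows.
That's a single block of 240 minutes.

240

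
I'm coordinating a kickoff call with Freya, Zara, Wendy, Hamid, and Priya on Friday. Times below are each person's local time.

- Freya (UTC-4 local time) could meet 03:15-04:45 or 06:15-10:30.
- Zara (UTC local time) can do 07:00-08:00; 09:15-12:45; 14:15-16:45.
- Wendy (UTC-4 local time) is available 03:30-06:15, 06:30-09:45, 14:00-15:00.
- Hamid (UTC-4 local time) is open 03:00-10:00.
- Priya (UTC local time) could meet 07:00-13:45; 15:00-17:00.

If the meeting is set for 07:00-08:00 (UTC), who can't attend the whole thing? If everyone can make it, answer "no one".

Freya, Wendy

Freya in UTC: 07:15-08:45, 10:15-14:30 (add 4h to convert from UTC-4).
Zara in UTC: 07:00-08:00, 09:15-12:45, 14:15-16:45.
Wendy in UTC: 07:30-10:15, 10:30-13:45, 18:00-19:00 (add 4h to convert from UTC-4).
Hamid in UTC: 07:00-14:00 (add 4h to convert from UTC-4).
Priya in UTC: 07:00-13:45, 15:00-17:00.
Freya: not fully free for 07:00-08:00. Zara: free for 07:00-08:00. Wendy: not fully free for 07:00-08:00. Hamid: free for 07:00-08:00. Priya: free for 07:00-08:00.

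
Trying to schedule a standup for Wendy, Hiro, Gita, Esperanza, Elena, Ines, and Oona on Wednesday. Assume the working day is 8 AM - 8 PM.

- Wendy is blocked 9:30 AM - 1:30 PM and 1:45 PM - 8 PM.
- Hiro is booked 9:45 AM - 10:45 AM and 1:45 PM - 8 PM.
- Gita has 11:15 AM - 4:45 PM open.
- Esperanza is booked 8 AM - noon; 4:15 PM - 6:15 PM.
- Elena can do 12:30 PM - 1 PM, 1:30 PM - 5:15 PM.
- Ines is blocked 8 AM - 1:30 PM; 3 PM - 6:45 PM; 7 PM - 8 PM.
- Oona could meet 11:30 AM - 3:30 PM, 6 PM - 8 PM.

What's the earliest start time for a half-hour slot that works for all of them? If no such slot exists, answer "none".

Wendy free: 08:00-09:30, 13:30-13:45 (invert busy blocks within the working day).
Hiro free: 08:00-09:45, 10:45-13:45 (invert busy blocks within the working day).
Gita free: 11:15-16:45.
Esperanza free: 12:00-16:15, 18:15-20:00 (invert busy blocks within the working day).
Elena free: 12:30-13:00, 13:30-17:15.
Ines free: 13:30-15:00, 18:45-19:00 (invert busy blocks within the working day).
Oona free: 11:30-15:30, 18:00-20:00.
Wendy ∩ Hiro: 08:00-09:30, 13:30-13:45.
Wendy ∩ Hiro ∩ Gita: 13:30-13:45.
Wendy ∩ Hiro ∩ Gita ∩ Esperanza: 13:30-13:45.
Wendy ∩ Hiro ∩ Gita ∩ Esperanza ∩ Elena: 13:30-13:45.
Wendy ∩ Hiro ∩ Gita ∩ Esperanza ∩ Elena ∩ Ines: 13:30-13:45.
Wendy ∩ Hiro ∩ Gita ∩ Esperanza ∩ Elena ∩ Ines ∩ Oona: 13:30-13:45.
No common window is at least 30 minutes long.

none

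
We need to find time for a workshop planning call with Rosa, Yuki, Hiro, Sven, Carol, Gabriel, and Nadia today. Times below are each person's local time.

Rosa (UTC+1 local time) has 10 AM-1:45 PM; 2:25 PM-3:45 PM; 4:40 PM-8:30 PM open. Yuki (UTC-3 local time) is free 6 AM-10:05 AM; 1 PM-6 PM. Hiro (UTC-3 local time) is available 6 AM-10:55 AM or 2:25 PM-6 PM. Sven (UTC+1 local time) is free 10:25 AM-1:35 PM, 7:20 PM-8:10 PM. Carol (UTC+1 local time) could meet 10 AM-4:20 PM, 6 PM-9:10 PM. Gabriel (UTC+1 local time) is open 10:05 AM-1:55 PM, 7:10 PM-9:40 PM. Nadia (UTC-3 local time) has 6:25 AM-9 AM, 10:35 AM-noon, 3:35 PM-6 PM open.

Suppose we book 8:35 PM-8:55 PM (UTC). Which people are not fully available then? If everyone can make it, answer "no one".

Rosa in UTC: 09:00-12:45, 13:25-14:45, 15:40-19:30 (subtract 1h to convert from UTC+1).
Yuki in UTC: 09:00-13:05, 16:00-21:00 (add 3h to convert from UTC-3).
Hiro in UTC: 09:00-13:55, 17:25-21:00 (add 3h to convert from UTC-3).
Sven in UTC: 09:25-12:35, 18:20-19:10 (subtract 1h to convert from UTC+1).
Carol in UTC: 09:00-15:20, 17:00-20:10 (subtract 1h to convert from UTC+1).
Gabriel in UTC: 09:05-12:55, 18:10-20:40 (subtract 1h to convert from UTC+1).
Nadia in UTC: 09:25-12:00, 13:35-15:00, 18:35-21:00 (add 3h to convert from UTC-3).
Rosa: not fully free for 20:35-20:55. Yuki: free for 20:35-20:55. Hiro: free for 20:35-20:55. Sven: not fully free for 20:35-20:55. Carol: not fully free for 20:35-20:55. Gabriel: not fully free for 20:35-20:55. Nadia: free for 20:35-20:55.

Carol, Gabriel, Rosa, Sven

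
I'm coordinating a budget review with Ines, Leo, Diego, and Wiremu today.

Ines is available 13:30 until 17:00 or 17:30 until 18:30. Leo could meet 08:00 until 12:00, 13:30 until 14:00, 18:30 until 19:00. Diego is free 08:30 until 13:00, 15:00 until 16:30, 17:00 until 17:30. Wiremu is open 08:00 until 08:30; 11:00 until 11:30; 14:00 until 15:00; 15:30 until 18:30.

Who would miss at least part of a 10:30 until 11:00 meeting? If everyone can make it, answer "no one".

Ines: not fully free for 10:30-11:00. Leo: free for 10:30-11:00. Diego: free for 10:30-11:00. Wiremu: not fully free for 10:30-11:00.

Ines, Wiremu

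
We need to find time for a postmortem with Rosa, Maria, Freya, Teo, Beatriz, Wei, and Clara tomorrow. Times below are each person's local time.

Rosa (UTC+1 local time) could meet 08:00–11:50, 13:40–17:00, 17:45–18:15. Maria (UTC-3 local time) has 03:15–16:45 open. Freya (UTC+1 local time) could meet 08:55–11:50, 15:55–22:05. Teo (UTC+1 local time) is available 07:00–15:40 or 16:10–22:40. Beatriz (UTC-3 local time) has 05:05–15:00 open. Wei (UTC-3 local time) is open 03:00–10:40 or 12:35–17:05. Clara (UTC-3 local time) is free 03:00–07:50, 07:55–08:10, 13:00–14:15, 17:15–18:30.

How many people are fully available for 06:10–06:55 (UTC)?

Rosa in UTC: 07:00-10:50, 12:40-16:00, 16:45-17:15 (subtract 1h to convert from UTC+1).
Maria in UTC: 06:15-19:45 (add 3h to convert from UTC-3).
Freya in UTC: 07:55-10:50, 14:55-21:05 (subtract 1h to convert from UTC+1).
Teo in UTC: 06:00-14:40, 15:10-21:40 (subtract 1h to convert from UTC+1).
Beatriz in UTC: 08:05-18:00 (add 3h to convert from UTC-3).
Wei in UTC: 06:00-13:40, 15:35-20:05 (add 3h to convert from UTC-3).
Clara in UTC: 06:00-10:50, 10:55-11:10, 16:00-17:15, 20:15-21:30 (add 3h to convert from UTC-3).
Teo, Wei, and Clara can make the full 06:10-06:55 slot — that's 3.

3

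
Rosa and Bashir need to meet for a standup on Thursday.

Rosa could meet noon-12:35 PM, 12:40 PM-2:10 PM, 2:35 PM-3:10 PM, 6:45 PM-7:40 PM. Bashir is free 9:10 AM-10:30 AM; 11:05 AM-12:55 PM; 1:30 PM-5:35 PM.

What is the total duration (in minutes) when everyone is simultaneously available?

Rosa ∩ Bashir: 12:00-12:35, 12:40-12:55, 13:30-14:10, 14:35-15:10.
Summing the common windows: 35 + 15 + 40 + 35 = 125 minutes.

125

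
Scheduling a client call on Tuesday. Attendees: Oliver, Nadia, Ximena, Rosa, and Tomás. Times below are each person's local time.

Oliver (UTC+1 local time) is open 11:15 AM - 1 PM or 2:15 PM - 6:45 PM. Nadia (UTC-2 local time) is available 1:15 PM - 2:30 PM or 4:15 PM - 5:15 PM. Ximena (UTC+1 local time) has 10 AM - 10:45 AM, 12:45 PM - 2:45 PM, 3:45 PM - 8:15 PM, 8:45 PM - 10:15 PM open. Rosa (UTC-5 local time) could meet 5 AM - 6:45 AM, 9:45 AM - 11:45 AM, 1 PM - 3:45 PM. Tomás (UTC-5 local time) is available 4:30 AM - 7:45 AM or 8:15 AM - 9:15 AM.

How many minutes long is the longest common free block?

0

Oliver in UTC: 10:15-12:00, 13:15-17:45 (subtract 1h to convert from UTC+1).
Nadia in UTC: 15:15-16:30, 18:15-19:15 (add 2h to convert from UTC-2).
Ximena in UTC: 09:00-09:45, 11:45-13:45, 14:45-19:15, 19:45-21:15 (subtract 1h to convert from UTC+1).
Rosa in UTC: 10:00-11:45, 14:45-16:45, 18:00-20:45 (add 5h to convert from UTC-5).
Tomás in UTC: 09:30-12:45, 13:15-14:15 (add 5h to convert from UTC-5).
Oliver ∩ Nadia: 15:15-16:30.
Oliver ∩ Nadia ∩ Ximena: 15:15-16:30.
Oliver ∩ Nadia ∩ Ximena ∩ Rosa: 15:15-16:30.
Oliver ∩ Nadia ∩ Ximena ∩ Rosa ∩ Tomás: ∅.
There is no time when everyone is free.
No common window exists, so the longest block is 0 minutes.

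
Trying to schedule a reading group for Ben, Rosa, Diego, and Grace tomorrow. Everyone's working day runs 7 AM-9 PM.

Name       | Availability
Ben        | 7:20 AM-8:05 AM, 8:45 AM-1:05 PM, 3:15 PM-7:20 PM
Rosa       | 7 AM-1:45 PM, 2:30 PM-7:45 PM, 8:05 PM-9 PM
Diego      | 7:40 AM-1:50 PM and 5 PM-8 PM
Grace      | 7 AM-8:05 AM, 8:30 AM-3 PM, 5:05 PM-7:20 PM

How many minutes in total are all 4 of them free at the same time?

420

Ben ∩ Rosa: 07:20-08:05, 08:45-13:05, 15:15-19:20.
Ben ∩ Rosa ∩ Diego: 07:40-08:05, 08:45-13:05, 17:00-19:20.
Ben ∩ Rosa ∩ Diego ∩ Grace: 07:40-08:05, 08:45-13:05, 17:05-19:20.
Summing the common windows: 25 + 260 + 135 = 420 minutes.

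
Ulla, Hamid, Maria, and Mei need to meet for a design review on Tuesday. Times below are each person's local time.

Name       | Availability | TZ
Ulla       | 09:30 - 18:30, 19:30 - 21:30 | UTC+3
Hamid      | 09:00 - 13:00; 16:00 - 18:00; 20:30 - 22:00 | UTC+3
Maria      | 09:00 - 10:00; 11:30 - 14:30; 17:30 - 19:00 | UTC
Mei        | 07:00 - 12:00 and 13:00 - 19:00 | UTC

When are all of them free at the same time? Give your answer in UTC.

09:00-10:00, 13:00-14:30, 17:30-18:30

Ulla in UTC: 06:30-15:30, 16:30-18:30 (subtract 3h to convert from UTC+3).
Hamid in UTC: 06:00-10:00, 13:00-15:00, 17:30-19:00 (subtract 3h to convert from UTC+3).
Maria in UTC: 09:00-10:00, 11:30-14:30, 17:30-19:00.
Mei in UTC: 07:00-12:00, 13:00-19:00.
Ulla ∩ Hamid: 06:30-10:00, 13:00-15:00, 17:30-18:30.
Ulla ∩ Hamid ∩ Maria: 09:00-10:00, 13:00-14:30, 17:30-18:30.
Ulla ∩ Hamid ∩ Maria ∩ Mei: 09:00-10:00, 13:00-14:30, 17:30-18:30.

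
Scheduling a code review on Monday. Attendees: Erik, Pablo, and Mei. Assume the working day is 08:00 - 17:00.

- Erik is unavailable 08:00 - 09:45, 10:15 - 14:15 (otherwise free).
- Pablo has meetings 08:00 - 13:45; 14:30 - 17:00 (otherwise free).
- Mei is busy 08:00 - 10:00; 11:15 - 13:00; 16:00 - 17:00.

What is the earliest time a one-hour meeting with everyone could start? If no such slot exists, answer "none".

Erik free: 09:45-10:15, 14:15-17:00 (invert busy blocks within the working day).
Pablo free: 13:45-14:30 (invert busy blocks within the working day).
Mei free: 10:00-11:15, 13:00-16:00 (invert busy blocks within the working day).
Erik ∩ Pablo: 14:15-14:30.
Erik ∩ Pablo ∩ Mei: 14:15-14:30.
No common window is at least 60 minutes long.

none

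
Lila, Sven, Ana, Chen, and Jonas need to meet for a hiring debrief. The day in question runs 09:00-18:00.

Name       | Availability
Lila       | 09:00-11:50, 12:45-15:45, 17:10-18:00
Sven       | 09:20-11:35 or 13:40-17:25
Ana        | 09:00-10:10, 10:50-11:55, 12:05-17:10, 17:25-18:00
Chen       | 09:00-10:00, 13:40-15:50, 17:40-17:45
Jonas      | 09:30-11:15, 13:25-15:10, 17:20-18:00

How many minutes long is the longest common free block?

90

Lila ∩ Sven: 09:20-11:35, 13:40-15:45, 17:10-17:25.
Lila ∩ Sven ∩ Ana: 09:20-10:10, 10:50-11:35, 13:40-15:45.
Lila ∩ Sven ∩ Ana ∩ Chen: 09:20-10:00, 13:40-15:45.
Lila ∩ Sven ∩ Ana ∩ Chen ∩ Jonas: 09:30-10:00, 13:40-15:10.
Those are the intersection windows.
The longest is 13:40-15:10 at 90 minutes.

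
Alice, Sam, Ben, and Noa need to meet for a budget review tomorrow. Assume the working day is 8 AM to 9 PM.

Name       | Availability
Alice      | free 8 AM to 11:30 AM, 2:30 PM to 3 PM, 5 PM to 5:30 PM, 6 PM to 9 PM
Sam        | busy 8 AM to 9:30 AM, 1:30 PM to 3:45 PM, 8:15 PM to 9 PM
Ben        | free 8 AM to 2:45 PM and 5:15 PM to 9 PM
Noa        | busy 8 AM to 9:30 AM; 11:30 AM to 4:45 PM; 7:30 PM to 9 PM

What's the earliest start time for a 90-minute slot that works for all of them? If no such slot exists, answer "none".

09:30

Alice free: 08:00-11:30, 14:30-15:00, 17:00-17:30, 18:00-21:00.
Sam free: 09:30-13:30, 15:45-20:15 (invert busy blocks within the working day).
Ben free: 08:00-14:45, 17:15-21:00.
Noa free: 09:30-11:30, 16:45-19:30 (invert busy blocks within the working day).
Alice ∩ Sam: 09:30-11:30, 17:00-17:30, 18:00-20:15.
Alice ∩ Sam ∩ Ben: 09:30-11:30, 17:15-17:30, 18:00-20:15.
Alice ∩ Sam ∩ Ben ∩ Noa: 09:30-11:30, 17:15-17:30, 18:00-19:30.
So the common availability across everyone is 09:30-11:30, 17:15-17:30, 18:00-19:30.
The first common window of at least 90 minutes is 09:30-11:30, so the earliest start is 09:30.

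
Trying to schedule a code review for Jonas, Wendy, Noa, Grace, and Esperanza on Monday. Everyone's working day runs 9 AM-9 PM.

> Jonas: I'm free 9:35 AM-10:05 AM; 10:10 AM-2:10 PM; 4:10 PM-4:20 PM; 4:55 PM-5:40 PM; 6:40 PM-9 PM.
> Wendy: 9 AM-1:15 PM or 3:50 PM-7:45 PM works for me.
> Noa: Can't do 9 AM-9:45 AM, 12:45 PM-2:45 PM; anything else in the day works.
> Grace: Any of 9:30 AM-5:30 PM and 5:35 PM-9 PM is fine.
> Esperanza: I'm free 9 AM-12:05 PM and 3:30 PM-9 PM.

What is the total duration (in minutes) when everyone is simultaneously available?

Jonas free: 09:35-10:05, 10:10-14:10, 16:10-16:20, 16:55-17:40, 18:40-21:00.
Wendy free: 09:00-13:15, 15:50-19:45.
Noa free: 09:45-12:45, 14:45-21:00 (invert busy blocks within the working day).
Grace free: 09:30-17:30, 17:35-21:00.
Esperanza free: 09:00-12:05, 15:30-21:00.
Jonas ∩ Wendy: 09:35-10:05, 10:10-13:15, 16:10-16:20, 16:55-17:40, 18:40-19:45.
Jonas ∩ Wendy ∩ Noa: 09:45-10:05, 10:10-12:45, 16:10-16:20, 16:55-17:40, 18:40-19:45.
Jonas ∩ Wendy ∩ Noa ∩ Grace: 09:45-10:05, 10:10-12:45, 16:10-16:20, 16:55-17:30, 17:35-17:40, 18:40-19:45.
Jonas ∩ Wendy ∩ Noa ∩ Grace ∩ Esperanza: 09:45-10:05, 10:10-12:05, 16:10-16:20, 16:55-17:30, 17:35-17:40, 18:40-19:45.
Summing the common windows: 20 + 115 + 10 + 35 + 5 + 65 = 250 minutes.

250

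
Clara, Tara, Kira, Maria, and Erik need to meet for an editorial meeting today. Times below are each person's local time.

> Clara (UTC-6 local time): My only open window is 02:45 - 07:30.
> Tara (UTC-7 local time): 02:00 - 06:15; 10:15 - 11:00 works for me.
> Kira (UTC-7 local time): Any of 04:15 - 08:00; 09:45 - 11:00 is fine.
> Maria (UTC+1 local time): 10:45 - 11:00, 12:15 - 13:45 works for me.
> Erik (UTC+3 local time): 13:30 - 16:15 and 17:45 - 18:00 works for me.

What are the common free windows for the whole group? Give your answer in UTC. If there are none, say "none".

11:15-12:45

Clara in UTC: 08:45-13:30 (add 6h to convert from UTC-6).
Tara in UTC: 09:00-13:15, 17:15-18:00 (add 7h to convert from UTC-7).
Kira in UTC: 11:15-15:00, 16:45-18:00 (add 7h to convert from UTC-7).
Maria in UTC: 09:45-10:00, 11:15-12:45 (subtract 1h to convert from UTC+1).
Erik in UTC: 10:30-13:15, 14:45-15:00 (subtract 3h to convert from UTC+3).
Clara ∩ Tara: 09:00-13:15.
Clara ∩ Tara ∩ Kira: 11:15-13:15.
Clara ∩ Tara ∩ Kira ∩ Maria: 11:15-12:45.
Clara ∩ Tara ∩ Kira ∩ Maria ∩ Erik: 11:15-12:45.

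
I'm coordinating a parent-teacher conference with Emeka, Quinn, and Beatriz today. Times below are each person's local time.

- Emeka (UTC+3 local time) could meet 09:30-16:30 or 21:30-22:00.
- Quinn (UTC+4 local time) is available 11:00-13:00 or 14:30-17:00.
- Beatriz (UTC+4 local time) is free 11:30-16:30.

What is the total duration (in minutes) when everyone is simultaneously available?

210

Emeka in UTC: 06:30-13:30, 18:30-19:00 (subtract 3h to convert from UTC+3).
Quinn in UTC: 07:00-09:00, 10:30-13:00 (subtract 4h to convert from UTC+4).
Beatriz in UTC: 07:30-12:30 (subtract 4h to convert from UTC+4).
Emeka ∩ Quinn: 07:00-09:00, 10:30-13:00.
Emeka ∩ Quinn ∩ Beatriz: 07:30-09:00, 10:30-12:30.
Summing the common windows: 90 + 120 = 210 minutes.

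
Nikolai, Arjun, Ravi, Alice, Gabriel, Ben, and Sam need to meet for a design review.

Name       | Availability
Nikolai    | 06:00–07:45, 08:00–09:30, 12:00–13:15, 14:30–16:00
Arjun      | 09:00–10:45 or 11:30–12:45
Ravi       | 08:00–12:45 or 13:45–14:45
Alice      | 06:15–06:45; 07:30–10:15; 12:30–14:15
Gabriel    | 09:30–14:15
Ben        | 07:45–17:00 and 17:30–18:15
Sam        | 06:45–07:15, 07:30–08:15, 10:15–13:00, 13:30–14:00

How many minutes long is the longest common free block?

15

Nikolai ∩ Arjun: 09:00-09:30, 12:00-12:45.
Nikolai ∩ Arjun ∩ Ravi: 09:00-09:30, 12:00-12:45.
Nikolai ∩ Arjun ∩ Ravi ∩ Alice: 09:00-09:30, 12:30-12:45.
Nikolai ∩ Arjun ∩ Ravi ∩ Alice ∩ Gabriel: 12:30-12:45.
Nikolai ∩ Arjun ∩ Ravi ∩ Alice ∩ Gabriel ∩ Ben: 12:30-12:45.
Nikolai ∩ Arjun ∩ Ravi ∩ Alice ∩ Gabriel ∩ Ben ∩ Sam: 12:30-12:45.
The longest is 12:30-12:45 at 15 minutes.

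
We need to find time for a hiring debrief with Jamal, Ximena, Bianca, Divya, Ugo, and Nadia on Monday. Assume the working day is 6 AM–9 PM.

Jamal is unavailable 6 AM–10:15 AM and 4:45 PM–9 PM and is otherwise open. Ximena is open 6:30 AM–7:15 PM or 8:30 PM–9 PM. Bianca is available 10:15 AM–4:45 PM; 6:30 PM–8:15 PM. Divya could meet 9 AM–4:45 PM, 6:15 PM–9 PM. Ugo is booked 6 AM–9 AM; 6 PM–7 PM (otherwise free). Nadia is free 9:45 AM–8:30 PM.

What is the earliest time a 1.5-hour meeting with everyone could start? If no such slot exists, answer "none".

Jamal free: 10:15-16:45 (invert busy blocks within the working day).
Ximena free: 06:30-19:15, 20:30-21:00.
Bianca free: 10:15-16:45, 18:30-20:15.
Divya free: 09:00-16:45, 18:15-21:00.
Ugo free: 09:00-18:00, 19:00-21:00 (invert busy blocks within the working day).
Nadia free: 09:45-20:30.
Jamal ∩ Ximena: 10:15-16:45.
Jamal ∩ Ximena ∩ Bianca: 10:15-16:45.
Jamal ∩ Ximena ∩ Bianca ∩ Divya: 10:15-16:45.
Jamal ∩ Ximena ∩ Bianca ∩ Divya ∩ Ugo: 10:15-16:45.
Jamal ∩ Ximena ∩ Bianca ∩ Divya ∩ Ugo ∩ Nadia: 10:15-16:45.
Those are the intersection windows.
The first common window of at least 90 minutes is 10:15-16:45, so the earliest start is 10:15.

10:15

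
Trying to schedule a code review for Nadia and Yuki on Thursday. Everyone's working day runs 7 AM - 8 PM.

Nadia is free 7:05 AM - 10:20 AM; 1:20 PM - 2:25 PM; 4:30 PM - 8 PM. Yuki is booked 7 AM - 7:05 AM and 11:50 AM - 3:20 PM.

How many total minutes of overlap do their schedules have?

405

Nadia free: 07:05-10:20, 13:20-14:25, 16:30-20:00.
Yuki free: 07:05-11:50, 15:20-20:00 (invert busy blocks within the working day).
Nadia ∩ Yuki: 07:05-10:20, 16:30-20:00.
Summing the common windows: 195 + 210 = 405 minutes.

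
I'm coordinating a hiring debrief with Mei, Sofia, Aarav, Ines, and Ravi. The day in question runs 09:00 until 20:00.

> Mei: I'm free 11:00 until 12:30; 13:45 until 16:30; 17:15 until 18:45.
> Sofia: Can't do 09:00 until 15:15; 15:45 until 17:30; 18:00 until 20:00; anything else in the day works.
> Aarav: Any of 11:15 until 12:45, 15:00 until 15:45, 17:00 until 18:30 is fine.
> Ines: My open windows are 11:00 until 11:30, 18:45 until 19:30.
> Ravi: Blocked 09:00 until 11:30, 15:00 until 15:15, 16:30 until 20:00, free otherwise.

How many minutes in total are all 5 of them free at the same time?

Mei free: 11:00-12:30, 13:45-16:30, 17:15-18:45.
Sofia free: 15:15-15:45, 17:30-18:00 (invert busy blocks within the working day).
Aarav free: 11:15-12:45, 15:00-15:45, 17:00-18:30.
Ines free: 11:00-11:30, 18:45-19:30.
Ravi free: 11:30-15:00, 15:15-16:30 (invert busy blocks within the working day).
Mei ∩ Sofia: 15:15-15:45, 17:30-18:00.
Mei ∩ Sofia ∩ Aarav: 15:15-15:45, 17:30-18:00.
Mei ∩ Sofia ∩ Aarav ∩ Ines: ∅.
Mei ∩ Sofia ∩ Aarav ∩ Ines ∩ Ravi: ∅.
There is no time when everyone is free.
There is no common window, so the total is 0 minutes.

0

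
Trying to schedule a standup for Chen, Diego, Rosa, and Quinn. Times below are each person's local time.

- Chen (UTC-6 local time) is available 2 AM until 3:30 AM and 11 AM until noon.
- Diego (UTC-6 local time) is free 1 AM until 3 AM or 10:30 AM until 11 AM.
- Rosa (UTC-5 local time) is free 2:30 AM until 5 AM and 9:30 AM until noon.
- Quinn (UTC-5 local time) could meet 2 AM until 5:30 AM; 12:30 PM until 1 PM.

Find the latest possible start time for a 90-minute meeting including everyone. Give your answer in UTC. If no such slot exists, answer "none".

Chen in UTC: 08:00-09:30, 17:00-18:00 (add 6h to convert from UTC-6).
Diego in UTC: 07:00-09:00, 16:30-17:00 (add 6h to convert from UTC-6).
Rosa in UTC: 07:30-10:00, 14:30-17:00 (add 5h to convert from UTC-5).
Quinn in UTC: 07:00-10:30, 17:30-18:00 (add 5h to convert from UTC-5).
Chen ∩ Diego: 08:00-09:00.
Chen ∩ Diego ∩ Rosa: 08:00-09:00.
Chen ∩ Diego ∩ Rosa ∩ Quinn: 08:00-09:00.
Those are the intersection windows.
No common window is at least 90 minutes long.

none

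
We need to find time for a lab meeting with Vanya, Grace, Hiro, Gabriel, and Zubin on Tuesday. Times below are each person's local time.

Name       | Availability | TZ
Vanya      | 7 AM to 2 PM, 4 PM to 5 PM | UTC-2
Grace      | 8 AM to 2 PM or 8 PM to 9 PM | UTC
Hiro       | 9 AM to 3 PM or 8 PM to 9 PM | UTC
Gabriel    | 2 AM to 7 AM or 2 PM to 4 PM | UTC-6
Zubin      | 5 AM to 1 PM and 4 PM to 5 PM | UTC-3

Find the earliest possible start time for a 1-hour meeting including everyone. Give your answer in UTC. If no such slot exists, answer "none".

09:00

Vanya in UTC: 09:00-16:00, 18:00-19:00 (add 2h to convert from UTC-2).
Grace in UTC: 08:00-14:00, 20:00-21:00.
Hiro in UTC: 09:00-15:00, 20:00-21:00.
Gabriel in UTC: 08:00-13:00, 20:00-22:00 (add 6h to convert from UTC-6).
Zubin in UTC: 08:00-16:00, 19:00-20:00 (add 3h to convert from UTC-3).
Vanya ∩ Grace: 09:00-14:00.
Vanya ∩ Grace ∩ Hiro: 09:00-14:00.
Vanya ∩ Grace ∩ Hiro ∩ Gabriel: 09:00-13:00.
Vanya ∩ Grace ∩ Hiro ∩ Gabriel ∩ Zubin: 09:00-13:00.
The first common window of at least 60 minutes is 09:00-13:00, so the earliest start is 09:00.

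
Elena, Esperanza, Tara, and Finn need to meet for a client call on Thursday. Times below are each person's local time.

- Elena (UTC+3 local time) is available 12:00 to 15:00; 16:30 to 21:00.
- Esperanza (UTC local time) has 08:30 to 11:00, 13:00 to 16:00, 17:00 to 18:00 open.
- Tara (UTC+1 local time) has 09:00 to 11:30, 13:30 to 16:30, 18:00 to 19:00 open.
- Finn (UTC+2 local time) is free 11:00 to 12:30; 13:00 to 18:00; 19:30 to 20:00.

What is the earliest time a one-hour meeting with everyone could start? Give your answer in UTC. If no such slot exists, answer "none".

Elena in UTC: 09:00-12:00, 13:30-18:00 (subtract 3h to convert from UTC+3).
Esperanza in UTC: 08:30-11:00, 13:00-16:00, 17:00-18:00.
Tara in UTC: 08:00-10:30, 12:30-15:30, 17:00-18:00 (subtract 1h to convert from UTC+1).
Finn in UTC: 09:00-10:30, 11:00-16:00, 17:30-18:00 (subtract 2h to convert from UTC+2).
Elena ∩ Esperanza: 09:00-11:00, 13:30-16:00, 17:00-18:00.
Elena ∩ Esperanza ∩ Tara: 09:00-10:30, 13:30-15:30, 17:00-18:00.
Elena ∩ Esperanza ∩ Tara ∩ Finn: 09:00-10:30, 13:30-15:30, 17:30-18:00.
The first common window of at least 60 minutes is 09:00-10:30, so the earliest start is 09:00.

09:00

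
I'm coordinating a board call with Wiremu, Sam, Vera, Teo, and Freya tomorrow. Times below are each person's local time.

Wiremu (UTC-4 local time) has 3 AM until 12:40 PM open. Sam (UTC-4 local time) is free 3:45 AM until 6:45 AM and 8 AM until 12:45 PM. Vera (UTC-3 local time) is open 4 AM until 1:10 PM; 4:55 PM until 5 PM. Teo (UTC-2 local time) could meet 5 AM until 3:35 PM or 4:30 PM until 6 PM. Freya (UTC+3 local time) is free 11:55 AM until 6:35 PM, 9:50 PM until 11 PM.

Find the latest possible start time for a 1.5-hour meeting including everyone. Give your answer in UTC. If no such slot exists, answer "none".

Wiremu in UTC: 07:00-16:40 (add 4h to convert from UTC-4).
Sam in UTC: 07:45-10:45, 12:00-16:45 (add 4h to convert from UTC-4).
Vera in UTC: 07:00-16:10, 19:55-20:00 (add 3h to convert from UTC-3).
Teo in UTC: 07:00-17:35, 18:30-20:00 (add 2h to convert from UTC-2).
Freya in UTC: 08:55-15:35, 18:50-20:00 (subtract 3h to convert from UTC+3).
Wiremu ∩ Sam: 07:45-10:45, 12:00-16:40.
Wiremu ∩ Sam ∩ Vera: 07:45-10:45, 12:00-16:10.
Wiremu ∩ Sam ∩ Vera ∩ Teo: 07:45-10:45, 12:00-16:10.
Wiremu ∩ Sam ∩ Vera ∩ Teo ∩ Freya: 08:55-10:45, 12:00-15:35.
Those are the intersection windows.
The last common window of at least 90 minutes is 12:00-15:35; a 90-minute meeting can start as late as 14:05 and still end by 15:35.

14:05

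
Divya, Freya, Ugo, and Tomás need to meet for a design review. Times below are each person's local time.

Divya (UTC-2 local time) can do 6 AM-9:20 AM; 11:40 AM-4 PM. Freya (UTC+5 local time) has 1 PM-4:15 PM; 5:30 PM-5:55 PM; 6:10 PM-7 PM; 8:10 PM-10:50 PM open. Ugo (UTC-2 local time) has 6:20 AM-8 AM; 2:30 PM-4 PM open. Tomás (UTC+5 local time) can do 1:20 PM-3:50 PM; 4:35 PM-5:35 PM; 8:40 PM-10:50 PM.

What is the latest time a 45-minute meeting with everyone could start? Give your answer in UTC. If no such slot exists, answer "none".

Divya in UTC: 08:00-11:20, 13:40-18:00 (add 2h to convert from UTC-2).
Freya in UTC: 08:00-11:15, 12:30-12:55, 13:10-14:00, 15:10-17:50 (subtract 5h to convert from UTC+5).
Ugo in UTC: 08:20-10:00, 16:30-18:00 (add 2h to convert from UTC-2).
Tomás in UTC: 08:20-10:50, 11:35-12:35, 15:40-17:50 (subtract 5h to convert from UTC+5).
Divya ∩ Freya: 08:00-11:15, 13:40-14:00, 15:10-17:50.
Divya ∩ Freya ∩ Ugo: 08:20-10:00, 16:30-17:50.
Divya ∩ Freya ∩ Ugo ∩ Tomás: 08:20-10:00, 16:30-17:50.
So the common availability across everyone is 08:20-10:00, 16:30-17:50.
The last common window of at least 45 minutes is 16:30-17:50; a 45-minute meeting can start as late as 17:05 and still end by 17:50.

17:05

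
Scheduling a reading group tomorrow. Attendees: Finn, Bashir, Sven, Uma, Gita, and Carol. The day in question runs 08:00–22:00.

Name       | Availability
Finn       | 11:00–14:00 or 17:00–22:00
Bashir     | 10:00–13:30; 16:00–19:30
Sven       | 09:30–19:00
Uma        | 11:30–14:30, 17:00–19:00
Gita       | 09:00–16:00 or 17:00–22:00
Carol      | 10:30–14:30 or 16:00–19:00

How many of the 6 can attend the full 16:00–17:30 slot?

Bashir, Sven, and Carol can make the full 16:00-17:30 slot — that's 3.

3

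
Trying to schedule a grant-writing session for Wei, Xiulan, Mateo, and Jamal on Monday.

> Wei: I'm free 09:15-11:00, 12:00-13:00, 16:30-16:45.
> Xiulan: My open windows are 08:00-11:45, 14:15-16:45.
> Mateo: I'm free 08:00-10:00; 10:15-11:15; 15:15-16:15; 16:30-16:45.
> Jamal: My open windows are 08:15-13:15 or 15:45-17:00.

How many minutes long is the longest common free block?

Wei ∩ Xiulan: 09:15-11:00, 16:30-16:45.
Wei ∩ Xiulan ∩ Mateo: 09:15-10:00, 10:15-11:00, 16:30-16:45.
Wei ∩ Xiulan ∩ Mateo ∩ Jamal: 09:15-10:00, 10:15-11:00, 16:30-16:45.
The longest is 09:15-10:00 at 45 minutes.

45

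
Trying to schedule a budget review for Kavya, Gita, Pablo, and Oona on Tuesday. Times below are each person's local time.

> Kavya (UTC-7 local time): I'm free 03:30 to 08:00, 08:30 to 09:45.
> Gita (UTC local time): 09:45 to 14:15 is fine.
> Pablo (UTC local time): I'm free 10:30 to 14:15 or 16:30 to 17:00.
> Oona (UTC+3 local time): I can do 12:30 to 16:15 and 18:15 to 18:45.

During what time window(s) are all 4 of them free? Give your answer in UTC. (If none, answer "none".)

Kavya in UTC: 10:30-15:00, 15:30-16:45 (add 7h to convert from UTC-7).
Gita in UTC: 09:45-14:15.
Pablo in UTC: 10:30-14:15, 16:30-17:00.
Oona in UTC: 09:30-13:15, 15:15-15:45 (subtract 3h to convert from UTC+3).
Kavya ∩ Gita: 10:30-14:15.
Kavya ∩ Gita ∩ Pablo: 10:30-14:15.
Kavya ∩ Gita ∩ Pablo ∩ Oona: 10:30-13:15.

10:30-13:15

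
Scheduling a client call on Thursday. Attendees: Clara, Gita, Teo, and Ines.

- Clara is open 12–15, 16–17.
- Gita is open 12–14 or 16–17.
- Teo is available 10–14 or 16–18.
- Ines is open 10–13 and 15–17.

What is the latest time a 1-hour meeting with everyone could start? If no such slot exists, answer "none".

16:00

Clara ∩ Gita: 12:00-14:00, 16:00-17:00.
Clara ∩ Gita ∩ Teo: 12:00-14:00, 16:00-17:00.
Clara ∩ Gita ∩ Teo ∩ Ines: 12:00-13:00, 16:00-17:00.
Those are the intersection windows.
The last common window of at least 60 minutes is 16:00-17:00; a 60-minute meeting can start as late as 16:00 and still end by 17:00.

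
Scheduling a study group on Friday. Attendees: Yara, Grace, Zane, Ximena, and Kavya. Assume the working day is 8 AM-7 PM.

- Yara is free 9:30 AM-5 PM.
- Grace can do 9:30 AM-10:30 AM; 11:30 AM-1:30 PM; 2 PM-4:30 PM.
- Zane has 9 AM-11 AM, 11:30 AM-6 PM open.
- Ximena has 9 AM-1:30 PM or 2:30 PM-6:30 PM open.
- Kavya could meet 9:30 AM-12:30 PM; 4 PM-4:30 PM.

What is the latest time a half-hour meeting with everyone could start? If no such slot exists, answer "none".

Yara ∩ Grace: 09:30-10:30, 11:30-13:30, 14:00-16:30.
Yara ∩ Grace ∩ Zane: 09:30-10:30, 11:30-13:30, 14:00-16:30.
Yara ∩ Grace ∩ Zane ∩ Ximena: 09:30-10:30, 11:30-13:30, 14:30-16:30.
Yara ∩ Grace ∩ Zane ∩ Ximena ∩ Kavya: 09:30-10:30, 11:30-12:30, 16:00-16:30.
Those are the intersection windows.
The last common window of at least 30 minutes is 16:00-16:30; a 30-minute meeting can start as late as 16:00 and still end by 16:30.

16:00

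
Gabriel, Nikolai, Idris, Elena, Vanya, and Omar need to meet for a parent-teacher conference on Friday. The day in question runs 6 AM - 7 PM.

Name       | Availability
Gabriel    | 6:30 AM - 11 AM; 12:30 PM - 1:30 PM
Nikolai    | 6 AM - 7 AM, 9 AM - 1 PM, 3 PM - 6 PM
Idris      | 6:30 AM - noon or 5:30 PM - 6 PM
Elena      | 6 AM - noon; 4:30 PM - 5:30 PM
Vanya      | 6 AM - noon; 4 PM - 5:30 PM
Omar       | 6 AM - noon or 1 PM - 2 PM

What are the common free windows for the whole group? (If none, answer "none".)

Gabriel ∩ Nikolai: 06:30-07:00, 09:00-11:00, 12:30-13:00.
Gabriel ∩ Nikolai ∩ Idris: 06:30-07:00, 09:00-11:00.
Gabriel ∩ Nikolai ∩ Idris ∩ Elena: 06:30-07:00, 09:00-11:00.
Gabriel ∩ Nikolai ∩ Idris ∩ Elena ∩ Vanya: 06:30-07:00, 09:00-11:00.
Gabriel ∩ Nikolai ∩ Idris ∩ Elena ∩ Vanya ∩ Omar: 06:30-07:00, 09:00-11:00.

06:30-07:00, 09:00-11:00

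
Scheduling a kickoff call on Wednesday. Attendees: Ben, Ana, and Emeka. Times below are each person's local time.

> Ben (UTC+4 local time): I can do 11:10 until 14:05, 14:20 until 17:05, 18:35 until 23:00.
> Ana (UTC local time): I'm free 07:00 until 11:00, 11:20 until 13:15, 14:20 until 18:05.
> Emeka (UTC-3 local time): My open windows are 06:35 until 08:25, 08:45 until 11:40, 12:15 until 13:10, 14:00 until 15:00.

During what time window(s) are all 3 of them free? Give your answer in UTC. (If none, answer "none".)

09:35-10:05, 10:20-11:00, 11:20-11:25, 11:45-13:05, 14:35-14:40, 15:15-16:10, 17:00-18:00

Ben in UTC: 07:10-10:05, 10:20-13:05, 14:35-19:00 (subtract 4h to convert from UTC+4).
Ana in UTC: 07:00-11:00, 11:20-13:15, 14:20-18:05.
Emeka in UTC: 09:35-11:25, 11:45-14:40, 15:15-16:10, 17:00-18:00 (add 3h to convert from UTC-3).
Ben ∩ Ana: 07:10-10:05, 10:20-11:00, 11:20-13:05, 14:35-18:05.
Ben ∩ Ana ∩ Emeka: 09:35-10:05, 10:20-11:00, 11:20-11:25, 11:45-13:05, 14:35-14:40, 15:15-16:10, 17:00-18:00.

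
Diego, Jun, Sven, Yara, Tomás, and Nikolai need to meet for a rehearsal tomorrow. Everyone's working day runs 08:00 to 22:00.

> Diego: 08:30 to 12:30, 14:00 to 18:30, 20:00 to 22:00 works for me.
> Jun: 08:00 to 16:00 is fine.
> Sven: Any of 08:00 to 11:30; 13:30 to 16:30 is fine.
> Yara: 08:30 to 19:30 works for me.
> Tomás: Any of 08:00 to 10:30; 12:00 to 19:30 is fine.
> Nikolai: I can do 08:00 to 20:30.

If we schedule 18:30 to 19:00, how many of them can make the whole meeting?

Yara, Tomás, and Nikolai can make the full 18:30-19:00 slot — that's 3.

3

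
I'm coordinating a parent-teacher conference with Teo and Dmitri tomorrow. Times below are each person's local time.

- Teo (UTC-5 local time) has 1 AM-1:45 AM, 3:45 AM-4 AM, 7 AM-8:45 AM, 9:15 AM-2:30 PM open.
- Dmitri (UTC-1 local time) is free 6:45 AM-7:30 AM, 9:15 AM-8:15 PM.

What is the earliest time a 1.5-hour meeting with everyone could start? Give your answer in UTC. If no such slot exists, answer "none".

Teo in UTC: 06:00-06:45, 08:45-09:00, 12:00-13:45, 14:15-19:30 (add 5h to convert from UTC-5).
Dmitri in UTC: 07:45-08:30, 10:15-21:15 (add 1h to convert from UTC-1).
Teo ∩ Dmitri: 12:00-13:45, 14:15-19:30.
The first common window of at least 90 minutes is 12:00-13:45, so the earliest start is 12:00.

12:00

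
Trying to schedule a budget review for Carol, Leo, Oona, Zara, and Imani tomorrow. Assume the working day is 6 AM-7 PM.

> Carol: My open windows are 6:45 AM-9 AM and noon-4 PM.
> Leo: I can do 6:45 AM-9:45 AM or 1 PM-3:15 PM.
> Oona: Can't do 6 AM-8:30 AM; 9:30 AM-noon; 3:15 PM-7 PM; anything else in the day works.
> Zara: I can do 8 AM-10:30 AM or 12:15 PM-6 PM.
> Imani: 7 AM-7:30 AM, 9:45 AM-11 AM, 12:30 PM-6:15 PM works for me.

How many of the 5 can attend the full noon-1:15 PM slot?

2

Carol free: 06:45-09:00, 12:00-16:00.
Leo free: 06:45-09:45, 13:00-15:15.
Oona free: 08:30-09:30, 12:00-15:15 (invert busy blocks within the working day).
Zara free: 08:00-10:30, 12:15-18:00.
Imani free: 07:00-07:30, 09:45-11:00, 12:30-18:15.
Carol and Oona can make the full 12:00-13:15 slot — that's 2.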